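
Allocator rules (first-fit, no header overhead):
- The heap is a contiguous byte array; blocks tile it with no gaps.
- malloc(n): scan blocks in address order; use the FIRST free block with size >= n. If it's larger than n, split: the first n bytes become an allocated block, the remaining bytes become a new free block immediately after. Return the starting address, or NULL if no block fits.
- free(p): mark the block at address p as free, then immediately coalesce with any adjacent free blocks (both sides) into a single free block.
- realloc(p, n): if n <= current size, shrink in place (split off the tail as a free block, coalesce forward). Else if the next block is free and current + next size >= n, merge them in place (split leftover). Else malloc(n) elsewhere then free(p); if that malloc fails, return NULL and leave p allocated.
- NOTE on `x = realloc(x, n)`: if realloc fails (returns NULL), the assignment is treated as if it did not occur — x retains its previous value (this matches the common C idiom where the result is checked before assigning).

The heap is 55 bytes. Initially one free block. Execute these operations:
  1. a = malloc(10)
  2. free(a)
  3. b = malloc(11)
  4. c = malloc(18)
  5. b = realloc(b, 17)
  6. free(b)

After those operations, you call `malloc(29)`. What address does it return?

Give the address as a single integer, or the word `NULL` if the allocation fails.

Answer: NULL

Derivation:
Op 1: a = malloc(10) -> a = 0; heap: [0-9 ALLOC][10-54 FREE]
Op 2: free(a) -> (freed a); heap: [0-54 FREE]
Op 3: b = malloc(11) -> b = 0; heap: [0-10 ALLOC][11-54 FREE]
Op 4: c = malloc(18) -> c = 11; heap: [0-10 ALLOC][11-28 ALLOC][29-54 FREE]
Op 5: b = realloc(b, 17) -> b = 29; heap: [0-10 FREE][11-28 ALLOC][29-45 ALLOC][46-54 FREE]
Op 6: free(b) -> (freed b); heap: [0-10 FREE][11-28 ALLOC][29-54 FREE]
malloc(29): first-fit scan over [0-10 FREE][11-28 ALLOC][29-54 FREE] -> NULL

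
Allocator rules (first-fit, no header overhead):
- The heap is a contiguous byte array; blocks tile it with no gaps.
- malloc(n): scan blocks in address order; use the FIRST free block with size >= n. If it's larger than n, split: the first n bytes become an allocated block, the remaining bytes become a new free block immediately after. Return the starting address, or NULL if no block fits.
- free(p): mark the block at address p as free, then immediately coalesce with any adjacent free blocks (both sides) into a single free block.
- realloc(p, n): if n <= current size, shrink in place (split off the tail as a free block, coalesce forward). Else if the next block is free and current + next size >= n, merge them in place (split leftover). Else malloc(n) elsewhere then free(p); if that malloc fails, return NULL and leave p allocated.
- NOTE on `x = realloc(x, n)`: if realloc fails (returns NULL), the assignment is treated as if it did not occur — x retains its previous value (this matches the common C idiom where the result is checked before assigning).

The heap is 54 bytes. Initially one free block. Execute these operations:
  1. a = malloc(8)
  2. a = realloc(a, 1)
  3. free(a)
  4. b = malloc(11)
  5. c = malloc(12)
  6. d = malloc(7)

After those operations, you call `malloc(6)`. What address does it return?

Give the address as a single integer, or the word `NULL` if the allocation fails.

Op 1: a = malloc(8) -> a = 0; heap: [0-7 ALLOC][8-53 FREE]
Op 2: a = realloc(a, 1) -> a = 0; heap: [0-0 ALLOC][1-53 FREE]
Op 3: free(a) -> (freed a); heap: [0-53 FREE]
Op 4: b = malloc(11) -> b = 0; heap: [0-10 ALLOC][11-53 FREE]
Op 5: c = malloc(12) -> c = 11; heap: [0-10 ALLOC][11-22 ALLOC][23-53 FREE]
Op 6: d = malloc(7) -> d = 23; heap: [0-10 ALLOC][11-22 ALLOC][23-29 ALLOC][30-53 FREE]
malloc(6): first-fit scan over [0-10 ALLOC][11-22 ALLOC][23-29 ALLOC][30-53 FREE] -> 30

Answer: 30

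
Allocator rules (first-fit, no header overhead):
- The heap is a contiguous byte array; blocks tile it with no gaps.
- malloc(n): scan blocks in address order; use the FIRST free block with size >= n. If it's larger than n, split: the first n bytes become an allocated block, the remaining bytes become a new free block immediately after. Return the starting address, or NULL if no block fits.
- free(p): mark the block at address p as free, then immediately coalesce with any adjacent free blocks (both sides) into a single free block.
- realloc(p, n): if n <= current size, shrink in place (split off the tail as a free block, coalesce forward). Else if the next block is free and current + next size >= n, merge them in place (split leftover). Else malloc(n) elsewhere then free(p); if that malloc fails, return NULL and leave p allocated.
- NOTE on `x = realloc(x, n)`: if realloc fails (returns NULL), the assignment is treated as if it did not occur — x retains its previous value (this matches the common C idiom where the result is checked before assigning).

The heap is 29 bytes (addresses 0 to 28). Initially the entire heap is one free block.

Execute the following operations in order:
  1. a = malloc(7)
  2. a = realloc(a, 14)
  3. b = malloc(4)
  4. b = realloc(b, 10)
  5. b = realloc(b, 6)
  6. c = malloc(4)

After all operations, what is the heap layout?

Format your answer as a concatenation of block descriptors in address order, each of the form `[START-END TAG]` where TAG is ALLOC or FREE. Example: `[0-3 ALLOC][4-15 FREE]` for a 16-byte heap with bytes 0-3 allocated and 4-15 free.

Op 1: a = malloc(7) -> a = 0; heap: [0-6 ALLOC][7-28 FREE]
Op 2: a = realloc(a, 14) -> a = 0; heap: [0-13 ALLOC][14-28 FREE]
Op 3: b = malloc(4) -> b = 14; heap: [0-13 ALLOC][14-17 ALLOC][18-28 FREE]
Op 4: b = realloc(b, 10) -> b = 14; heap: [0-13 ALLOC][14-23 ALLOC][24-28 FREE]
Op 5: b = realloc(b, 6) -> b = 14; heap: [0-13 ALLOC][14-19 ALLOC][20-28 FREE]
Op 6: c = malloc(4) -> c = 20; heap: [0-13 ALLOC][14-19 ALLOC][20-23 ALLOC][24-28 FREE]

Answer: [0-13 ALLOC][14-19 ALLOC][20-23 ALLOC][24-28 FREE]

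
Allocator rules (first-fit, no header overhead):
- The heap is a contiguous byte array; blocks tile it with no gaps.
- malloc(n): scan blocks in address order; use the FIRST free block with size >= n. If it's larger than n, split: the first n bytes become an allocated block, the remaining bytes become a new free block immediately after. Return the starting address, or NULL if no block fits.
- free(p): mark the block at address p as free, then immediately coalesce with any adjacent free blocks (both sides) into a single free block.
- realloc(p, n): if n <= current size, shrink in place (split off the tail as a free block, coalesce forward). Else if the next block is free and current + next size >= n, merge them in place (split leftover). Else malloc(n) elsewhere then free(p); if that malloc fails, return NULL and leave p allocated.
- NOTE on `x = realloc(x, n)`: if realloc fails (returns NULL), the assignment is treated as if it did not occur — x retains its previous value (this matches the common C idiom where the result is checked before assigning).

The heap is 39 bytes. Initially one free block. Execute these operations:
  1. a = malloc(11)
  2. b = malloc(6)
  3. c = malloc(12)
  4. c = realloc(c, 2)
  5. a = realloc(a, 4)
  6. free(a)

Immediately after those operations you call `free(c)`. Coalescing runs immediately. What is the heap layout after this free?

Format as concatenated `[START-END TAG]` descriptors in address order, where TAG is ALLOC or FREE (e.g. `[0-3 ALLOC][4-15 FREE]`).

Answer: [0-10 FREE][11-16 ALLOC][17-38 FREE]

Derivation:
Op 1: a = malloc(11) -> a = 0; heap: [0-10 ALLOC][11-38 FREE]
Op 2: b = malloc(6) -> b = 11; heap: [0-10 ALLOC][11-16 ALLOC][17-38 FREE]
Op 3: c = malloc(12) -> c = 17; heap: [0-10 ALLOC][11-16 ALLOC][17-28 ALLOC][29-38 FREE]
Op 4: c = realloc(c, 2) -> c = 17; heap: [0-10 ALLOC][11-16 ALLOC][17-18 ALLOC][19-38 FREE]
Op 5: a = realloc(a, 4) -> a = 0; heap: [0-3 ALLOC][4-10 FREE][11-16 ALLOC][17-18 ALLOC][19-38 FREE]
Op 6: free(a) -> (freed a); heap: [0-10 FREE][11-16 ALLOC][17-18 ALLOC][19-38 FREE]
free(c): c = 17 -> block [17-18 ALLOC]; mark free, coalesce with adjacent free neighbors -> [0-10 FREE][11-16 ALLOC][17-38 FREE]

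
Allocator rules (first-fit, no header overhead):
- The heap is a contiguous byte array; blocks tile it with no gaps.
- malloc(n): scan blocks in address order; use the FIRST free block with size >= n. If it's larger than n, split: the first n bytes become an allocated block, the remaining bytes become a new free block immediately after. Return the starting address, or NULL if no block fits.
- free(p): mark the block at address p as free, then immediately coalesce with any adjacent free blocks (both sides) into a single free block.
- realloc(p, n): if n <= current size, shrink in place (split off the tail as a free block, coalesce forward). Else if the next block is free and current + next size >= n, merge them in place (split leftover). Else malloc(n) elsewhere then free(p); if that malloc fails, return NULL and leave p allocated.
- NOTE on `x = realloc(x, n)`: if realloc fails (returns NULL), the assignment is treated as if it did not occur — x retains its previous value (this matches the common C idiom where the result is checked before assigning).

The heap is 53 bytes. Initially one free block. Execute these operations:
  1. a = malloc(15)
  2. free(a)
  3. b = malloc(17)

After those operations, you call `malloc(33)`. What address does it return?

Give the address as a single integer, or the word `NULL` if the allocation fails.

Answer: 17

Derivation:
Op 1: a = malloc(15) -> a = 0; heap: [0-14 ALLOC][15-52 FREE]
Op 2: free(a) -> (freed a); heap: [0-52 FREE]
Op 3: b = malloc(17) -> b = 0; heap: [0-16 ALLOC][17-52 FREE]
malloc(33): first-fit scan over [0-16 ALLOC][17-52 FREE] -> 17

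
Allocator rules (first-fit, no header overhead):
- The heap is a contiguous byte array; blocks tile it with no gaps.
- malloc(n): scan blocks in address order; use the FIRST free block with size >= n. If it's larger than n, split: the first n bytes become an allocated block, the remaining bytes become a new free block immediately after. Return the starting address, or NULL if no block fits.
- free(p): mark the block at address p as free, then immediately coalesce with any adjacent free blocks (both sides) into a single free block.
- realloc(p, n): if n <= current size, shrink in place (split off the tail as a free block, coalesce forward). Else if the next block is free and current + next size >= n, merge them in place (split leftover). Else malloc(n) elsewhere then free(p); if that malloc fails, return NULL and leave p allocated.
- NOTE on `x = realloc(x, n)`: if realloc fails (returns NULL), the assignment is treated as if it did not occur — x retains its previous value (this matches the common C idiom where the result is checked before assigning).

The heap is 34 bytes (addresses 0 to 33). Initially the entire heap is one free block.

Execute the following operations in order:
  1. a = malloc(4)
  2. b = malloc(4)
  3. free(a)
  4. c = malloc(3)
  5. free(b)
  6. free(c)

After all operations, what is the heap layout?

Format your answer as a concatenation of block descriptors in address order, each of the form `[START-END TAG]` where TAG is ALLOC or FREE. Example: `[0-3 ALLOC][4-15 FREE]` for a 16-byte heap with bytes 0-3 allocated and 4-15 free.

Op 1: a = malloc(4) -> a = 0; heap: [0-3 ALLOC][4-33 FREE]
Op 2: b = malloc(4) -> b = 4; heap: [0-3 ALLOC][4-7 ALLOC][8-33 FREE]
Op 3: free(a) -> (freed a); heap: [0-3 FREE][4-7 ALLOC][8-33 FREE]
Op 4: c = malloc(3) -> c = 0; heap: [0-2 ALLOC][3-3 FREE][4-7 ALLOC][8-33 FREE]
Op 5: free(b) -> (freed b); heap: [0-2 ALLOC][3-33 FREE]
Op 6: free(c) -> (freed c); heap: [0-33 FREE]

Answer: [0-33 FREE]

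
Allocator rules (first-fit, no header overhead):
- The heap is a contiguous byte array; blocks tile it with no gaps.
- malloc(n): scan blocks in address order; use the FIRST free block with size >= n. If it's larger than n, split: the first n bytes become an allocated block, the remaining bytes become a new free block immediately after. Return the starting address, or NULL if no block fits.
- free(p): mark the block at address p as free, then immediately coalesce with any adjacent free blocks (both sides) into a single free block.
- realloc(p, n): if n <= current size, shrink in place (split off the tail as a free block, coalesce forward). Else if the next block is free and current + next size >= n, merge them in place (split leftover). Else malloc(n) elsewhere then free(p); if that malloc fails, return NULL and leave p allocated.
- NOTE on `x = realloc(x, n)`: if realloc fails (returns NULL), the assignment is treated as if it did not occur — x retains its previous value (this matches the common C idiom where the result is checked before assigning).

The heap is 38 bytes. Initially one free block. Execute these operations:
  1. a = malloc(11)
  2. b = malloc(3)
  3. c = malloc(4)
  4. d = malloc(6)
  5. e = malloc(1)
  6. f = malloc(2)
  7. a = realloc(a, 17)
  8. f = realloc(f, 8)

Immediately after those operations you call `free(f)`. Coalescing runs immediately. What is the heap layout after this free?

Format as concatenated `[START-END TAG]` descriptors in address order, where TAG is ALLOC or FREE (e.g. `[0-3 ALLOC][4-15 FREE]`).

Op 1: a = malloc(11) -> a = 0; heap: [0-10 ALLOC][11-37 FREE]
Op 2: b = malloc(3) -> b = 11; heap: [0-10 ALLOC][11-13 ALLOC][14-37 FREE]
Op 3: c = malloc(4) -> c = 14; heap: [0-10 ALLOC][11-13 ALLOC][14-17 ALLOC][18-37 FREE]
Op 4: d = malloc(6) -> d = 18; heap: [0-10 ALLOC][11-13 ALLOC][14-17 ALLOC][18-23 ALLOC][24-37 FREE]
Op 5: e = malloc(1) -> e = 24; heap: [0-10 ALLOC][11-13 ALLOC][14-17 ALLOC][18-23 ALLOC][24-24 ALLOC][25-37 FREE]
Op 6: f = malloc(2) -> f = 25; heap: [0-10 ALLOC][11-13 ALLOC][14-17 ALLOC][18-23 ALLOC][24-24 ALLOC][25-26 ALLOC][27-37 FREE]
Op 7: a = realloc(a, 17) -> NULL (a unchanged); heap: [0-10 ALLOC][11-13 ALLOC][14-17 ALLOC][18-23 ALLOC][24-24 ALLOC][25-26 ALLOC][27-37 FREE]
Op 8: f = realloc(f, 8) -> f = 25; heap: [0-10 ALLOC][11-13 ALLOC][14-17 ALLOC][18-23 ALLOC][24-24 ALLOC][25-32 ALLOC][33-37 FREE]
free(f): f = 25 -> block [25-32 ALLOC]; mark free, coalesce with adjacent free neighbors -> [0-10 ALLOC][11-13 ALLOC][14-17 ALLOC][18-23 ALLOC][24-24 ALLOC][25-37 FREE]

Answer: [0-10 ALLOC][11-13 ALLOC][14-17 ALLOC][18-23 ALLOC][24-24 ALLOC][25-37 FREE]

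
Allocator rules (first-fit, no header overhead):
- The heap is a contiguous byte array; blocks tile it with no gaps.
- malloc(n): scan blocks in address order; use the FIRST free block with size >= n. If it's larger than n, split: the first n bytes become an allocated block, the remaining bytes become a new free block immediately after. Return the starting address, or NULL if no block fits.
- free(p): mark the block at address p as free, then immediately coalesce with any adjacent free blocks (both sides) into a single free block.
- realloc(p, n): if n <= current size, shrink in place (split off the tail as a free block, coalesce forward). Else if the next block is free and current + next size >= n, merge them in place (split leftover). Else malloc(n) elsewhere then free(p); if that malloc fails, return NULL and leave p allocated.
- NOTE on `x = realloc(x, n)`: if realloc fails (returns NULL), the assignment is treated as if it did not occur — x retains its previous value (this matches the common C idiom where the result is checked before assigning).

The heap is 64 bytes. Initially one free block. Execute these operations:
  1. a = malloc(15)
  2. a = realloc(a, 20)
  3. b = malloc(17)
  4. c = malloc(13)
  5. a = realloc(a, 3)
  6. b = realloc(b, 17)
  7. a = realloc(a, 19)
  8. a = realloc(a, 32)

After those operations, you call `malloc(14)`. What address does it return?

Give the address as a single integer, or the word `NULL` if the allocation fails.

Answer: 50

Derivation:
Op 1: a = malloc(15) -> a = 0; heap: [0-14 ALLOC][15-63 FREE]
Op 2: a = realloc(a, 20) -> a = 0; heap: [0-19 ALLOC][20-63 FREE]
Op 3: b = malloc(17) -> b = 20; heap: [0-19 ALLOC][20-36 ALLOC][37-63 FREE]
Op 4: c = malloc(13) -> c = 37; heap: [0-19 ALLOC][20-36 ALLOC][37-49 ALLOC][50-63 FREE]
Op 5: a = realloc(a, 3) -> a = 0; heap: [0-2 ALLOC][3-19 FREE][20-36 ALLOC][37-49 ALLOC][50-63 FREE]
Op 6: b = realloc(b, 17) -> b = 20; heap: [0-2 ALLOC][3-19 FREE][20-36 ALLOC][37-49 ALLOC][50-63 FREE]
Op 7: a = realloc(a, 19) -> a = 0; heap: [0-18 ALLOC][19-19 FREE][20-36 ALLOC][37-49 ALLOC][50-63 FREE]
Op 8: a = realloc(a, 32) -> NULL (a unchanged); heap: [0-18 ALLOC][19-19 FREE][20-36 ALLOC][37-49 ALLOC][50-63 FREE]
malloc(14): first-fit scan over [0-18 ALLOC][19-19 FREE][20-36 ALLOC][37-49 ALLOC][50-63 FREE] -> 50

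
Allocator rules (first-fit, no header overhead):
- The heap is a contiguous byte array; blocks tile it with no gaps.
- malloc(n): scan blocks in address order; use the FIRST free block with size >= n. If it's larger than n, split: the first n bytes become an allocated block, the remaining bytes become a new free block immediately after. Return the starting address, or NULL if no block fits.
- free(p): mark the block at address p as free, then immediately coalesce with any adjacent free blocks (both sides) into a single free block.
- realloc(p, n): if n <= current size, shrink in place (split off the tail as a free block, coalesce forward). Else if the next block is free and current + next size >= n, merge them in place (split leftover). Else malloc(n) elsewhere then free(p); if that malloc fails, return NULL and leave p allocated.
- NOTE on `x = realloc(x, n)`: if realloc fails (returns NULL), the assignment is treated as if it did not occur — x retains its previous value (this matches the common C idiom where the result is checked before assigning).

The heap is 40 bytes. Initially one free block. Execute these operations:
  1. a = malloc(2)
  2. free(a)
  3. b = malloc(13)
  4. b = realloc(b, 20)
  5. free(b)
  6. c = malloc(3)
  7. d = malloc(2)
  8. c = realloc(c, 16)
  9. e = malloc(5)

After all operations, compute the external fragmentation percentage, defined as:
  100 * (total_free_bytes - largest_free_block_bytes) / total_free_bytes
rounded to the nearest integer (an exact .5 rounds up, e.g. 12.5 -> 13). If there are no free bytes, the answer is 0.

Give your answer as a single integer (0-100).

Answer: 18

Derivation:
Op 1: a = malloc(2) -> a = 0; heap: [0-1 ALLOC][2-39 FREE]
Op 2: free(a) -> (freed a); heap: [0-39 FREE]
Op 3: b = malloc(13) -> b = 0; heap: [0-12 ALLOC][13-39 FREE]
Op 4: b = realloc(b, 20) -> b = 0; heap: [0-19 ALLOC][20-39 FREE]
Op 5: free(b) -> (freed b); heap: [0-39 FREE]
Op 6: c = malloc(3) -> c = 0; heap: [0-2 ALLOC][3-39 FREE]
Op 7: d = malloc(2) -> d = 3; heap: [0-2 ALLOC][3-4 ALLOC][5-39 FREE]
Op 8: c = realloc(c, 16) -> c = 5; heap: [0-2 FREE][3-4 ALLOC][5-20 ALLOC][21-39 FREE]
Op 9: e = malloc(5) -> e = 21; heap: [0-2 FREE][3-4 ALLOC][5-20 ALLOC][21-25 ALLOC][26-39 FREE]
Free blocks: [3 14] total_free=17 largest=14 -> 100*(17-14)/17 = 300/17 ≈ 17.647 -> rounds to 18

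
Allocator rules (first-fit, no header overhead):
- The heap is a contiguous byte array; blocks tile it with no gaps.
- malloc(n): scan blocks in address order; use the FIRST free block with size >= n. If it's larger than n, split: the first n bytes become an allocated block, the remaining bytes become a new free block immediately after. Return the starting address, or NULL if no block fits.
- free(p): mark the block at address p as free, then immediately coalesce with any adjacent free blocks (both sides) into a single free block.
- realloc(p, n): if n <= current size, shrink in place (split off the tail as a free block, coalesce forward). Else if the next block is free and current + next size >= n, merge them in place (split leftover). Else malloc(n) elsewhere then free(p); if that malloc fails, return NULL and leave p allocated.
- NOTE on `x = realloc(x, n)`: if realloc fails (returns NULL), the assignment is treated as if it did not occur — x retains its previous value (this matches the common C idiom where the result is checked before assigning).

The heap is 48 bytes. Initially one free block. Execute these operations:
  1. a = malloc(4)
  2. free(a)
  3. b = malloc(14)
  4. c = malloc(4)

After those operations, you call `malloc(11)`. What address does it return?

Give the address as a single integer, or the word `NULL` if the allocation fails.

Op 1: a = malloc(4) -> a = 0; heap: [0-3 ALLOC][4-47 FREE]
Op 2: free(a) -> (freed a); heap: [0-47 FREE]
Op 3: b = malloc(14) -> b = 0; heap: [0-13 ALLOC][14-47 FREE]
Op 4: c = malloc(4) -> c = 14; heap: [0-13 ALLOC][14-17 ALLOC][18-47 FREE]
malloc(11): first-fit scan over [0-13 ALLOC][14-17 ALLOC][18-47 FREE] -> 18

Answer: 18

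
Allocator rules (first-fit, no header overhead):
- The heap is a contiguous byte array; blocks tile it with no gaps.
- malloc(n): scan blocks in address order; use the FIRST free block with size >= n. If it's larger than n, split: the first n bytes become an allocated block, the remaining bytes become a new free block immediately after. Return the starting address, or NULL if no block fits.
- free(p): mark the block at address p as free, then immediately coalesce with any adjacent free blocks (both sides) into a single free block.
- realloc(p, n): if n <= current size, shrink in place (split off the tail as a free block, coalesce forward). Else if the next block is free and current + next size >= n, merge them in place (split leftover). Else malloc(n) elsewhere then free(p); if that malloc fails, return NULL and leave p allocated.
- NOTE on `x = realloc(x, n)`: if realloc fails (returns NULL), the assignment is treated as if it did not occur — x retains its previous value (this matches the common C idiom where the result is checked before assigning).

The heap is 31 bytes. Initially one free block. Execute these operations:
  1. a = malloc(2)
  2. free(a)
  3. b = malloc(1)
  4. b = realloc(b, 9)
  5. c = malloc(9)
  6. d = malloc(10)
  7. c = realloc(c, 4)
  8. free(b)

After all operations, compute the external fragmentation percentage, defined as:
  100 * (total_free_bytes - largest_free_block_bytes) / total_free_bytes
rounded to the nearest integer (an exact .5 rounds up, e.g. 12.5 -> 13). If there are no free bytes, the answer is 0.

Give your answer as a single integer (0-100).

Answer: 47

Derivation:
Op 1: a = malloc(2) -> a = 0; heap: [0-1 ALLOC][2-30 FREE]
Op 2: free(a) -> (freed a); heap: [0-30 FREE]
Op 3: b = malloc(1) -> b = 0; heap: [0-0 ALLOC][1-30 FREE]
Op 4: b = realloc(b, 9) -> b = 0; heap: [0-8 ALLOC][9-30 FREE]
Op 5: c = malloc(9) -> c = 9; heap: [0-8 ALLOC][9-17 ALLOC][18-30 FREE]
Op 6: d = malloc(10) -> d = 18; heap: [0-8 ALLOC][9-17 ALLOC][18-27 ALLOC][28-30 FREE]
Op 7: c = realloc(c, 4) -> c = 9; heap: [0-8 ALLOC][9-12 ALLOC][13-17 FREE][18-27 ALLOC][28-30 FREE]
Op 8: free(b) -> (freed b); heap: [0-8 FREE][9-12 ALLOC][13-17 FREE][18-27 ALLOC][28-30 FREE]
Free blocks: [9 5 3] total_free=17 largest=9 -> 100*(17-9)/17 = 800/17 ≈ 47.059 -> rounds to 47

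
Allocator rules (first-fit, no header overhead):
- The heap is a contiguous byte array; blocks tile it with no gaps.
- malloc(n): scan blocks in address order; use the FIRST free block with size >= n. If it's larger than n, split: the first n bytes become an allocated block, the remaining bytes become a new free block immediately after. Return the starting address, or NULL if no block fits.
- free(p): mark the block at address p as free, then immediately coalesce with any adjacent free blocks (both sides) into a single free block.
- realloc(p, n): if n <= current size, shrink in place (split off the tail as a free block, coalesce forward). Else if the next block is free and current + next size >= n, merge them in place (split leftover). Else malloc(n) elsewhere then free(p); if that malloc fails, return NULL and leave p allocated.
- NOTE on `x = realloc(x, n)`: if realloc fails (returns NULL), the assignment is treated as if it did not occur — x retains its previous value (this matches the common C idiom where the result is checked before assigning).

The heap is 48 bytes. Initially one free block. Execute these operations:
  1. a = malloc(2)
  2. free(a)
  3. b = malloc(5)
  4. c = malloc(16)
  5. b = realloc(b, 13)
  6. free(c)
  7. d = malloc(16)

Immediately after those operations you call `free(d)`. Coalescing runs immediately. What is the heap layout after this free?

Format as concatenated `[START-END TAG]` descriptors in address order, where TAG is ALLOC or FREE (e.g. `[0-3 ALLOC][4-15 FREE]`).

Op 1: a = malloc(2) -> a = 0; heap: [0-1 ALLOC][2-47 FREE]
Op 2: free(a) -> (freed a); heap: [0-47 FREE]
Op 3: b = malloc(5) -> b = 0; heap: [0-4 ALLOC][5-47 FREE]
Op 4: c = malloc(16) -> c = 5; heap: [0-4 ALLOC][5-20 ALLOC][21-47 FREE]
Op 5: b = realloc(b, 13) -> b = 21; heap: [0-4 FREE][5-20 ALLOC][21-33 ALLOC][34-47 FREE]
Op 6: free(c) -> (freed c); heap: [0-20 FREE][21-33 ALLOC][34-47 FREE]
Op 7: d = malloc(16) -> d = 0; heap: [0-15 ALLOC][16-20 FREE][21-33 ALLOC][34-47 FREE]
free(d): d = 0 -> block [0-15 ALLOC]; mark free, coalesce with adjacent free neighbors -> [0-20 FREE][21-33 ALLOC][34-47 FREE]

Answer: [0-20 FREE][21-33 ALLOC][34-47 FREE]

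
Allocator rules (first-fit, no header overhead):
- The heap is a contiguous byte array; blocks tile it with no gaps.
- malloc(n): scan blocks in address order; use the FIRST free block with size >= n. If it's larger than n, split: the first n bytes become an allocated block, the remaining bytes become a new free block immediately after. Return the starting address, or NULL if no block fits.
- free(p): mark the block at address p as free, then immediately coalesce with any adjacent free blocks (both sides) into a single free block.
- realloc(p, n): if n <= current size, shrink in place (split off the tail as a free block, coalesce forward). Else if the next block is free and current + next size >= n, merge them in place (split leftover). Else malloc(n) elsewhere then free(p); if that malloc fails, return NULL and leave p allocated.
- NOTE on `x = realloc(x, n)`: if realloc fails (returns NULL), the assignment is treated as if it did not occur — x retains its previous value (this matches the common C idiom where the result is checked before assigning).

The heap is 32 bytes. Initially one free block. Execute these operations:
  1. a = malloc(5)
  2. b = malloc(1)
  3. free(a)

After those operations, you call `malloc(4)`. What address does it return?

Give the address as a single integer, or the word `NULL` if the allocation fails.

Op 1: a = malloc(5) -> a = 0; heap: [0-4 ALLOC][5-31 FREE]
Op 2: b = malloc(1) -> b = 5; heap: [0-4 ALLOC][5-5 ALLOC][6-31 FREE]
Op 3: free(a) -> (freed a); heap: [0-4 FREE][5-5 ALLOC][6-31 FREE]
malloc(4): first-fit scan over [0-4 FREE][5-5 ALLOC][6-31 FREE] -> 0

Answer: 0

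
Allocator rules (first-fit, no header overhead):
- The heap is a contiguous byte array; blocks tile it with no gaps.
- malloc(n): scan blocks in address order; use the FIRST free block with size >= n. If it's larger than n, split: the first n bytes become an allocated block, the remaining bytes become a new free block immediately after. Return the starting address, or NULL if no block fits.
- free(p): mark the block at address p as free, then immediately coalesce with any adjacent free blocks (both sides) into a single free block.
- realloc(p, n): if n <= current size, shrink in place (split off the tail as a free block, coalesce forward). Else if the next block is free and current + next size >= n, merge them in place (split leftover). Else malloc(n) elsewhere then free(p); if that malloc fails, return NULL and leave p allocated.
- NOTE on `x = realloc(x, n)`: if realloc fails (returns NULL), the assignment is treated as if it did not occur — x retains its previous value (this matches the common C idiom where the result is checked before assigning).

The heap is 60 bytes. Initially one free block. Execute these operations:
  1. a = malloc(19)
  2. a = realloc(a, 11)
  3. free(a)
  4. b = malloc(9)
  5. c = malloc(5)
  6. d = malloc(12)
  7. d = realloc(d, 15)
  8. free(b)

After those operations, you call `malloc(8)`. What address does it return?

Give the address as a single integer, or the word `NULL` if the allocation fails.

Answer: 0

Derivation:
Op 1: a = malloc(19) -> a = 0; heap: [0-18 ALLOC][19-59 FREE]
Op 2: a = realloc(a, 11) -> a = 0; heap: [0-10 ALLOC][11-59 FREE]
Op 3: free(a) -> (freed a); heap: [0-59 FREE]
Op 4: b = malloc(9) -> b = 0; heap: [0-8 ALLOC][9-59 FREE]
Op 5: c = malloc(5) -> c = 9; heap: [0-8 ALLOC][9-13 ALLOC][14-59 FREE]
Op 6: d = malloc(12) -> d = 14; heap: [0-8 ALLOC][9-13 ALLOC][14-25 ALLOC][26-59 FREE]
Op 7: d = realloc(d, 15) -> d = 14; heap: [0-8 ALLOC][9-13 ALLOC][14-28 ALLOC][29-59 FREE]
Op 8: free(b) -> (freed b); heap: [0-8 FREE][9-13 ALLOC][14-28 ALLOC][29-59 FREE]
malloc(8): first-fit scan over [0-8 FREE][9-13 ALLOC][14-28 ALLOC][29-59 FREE] -> 0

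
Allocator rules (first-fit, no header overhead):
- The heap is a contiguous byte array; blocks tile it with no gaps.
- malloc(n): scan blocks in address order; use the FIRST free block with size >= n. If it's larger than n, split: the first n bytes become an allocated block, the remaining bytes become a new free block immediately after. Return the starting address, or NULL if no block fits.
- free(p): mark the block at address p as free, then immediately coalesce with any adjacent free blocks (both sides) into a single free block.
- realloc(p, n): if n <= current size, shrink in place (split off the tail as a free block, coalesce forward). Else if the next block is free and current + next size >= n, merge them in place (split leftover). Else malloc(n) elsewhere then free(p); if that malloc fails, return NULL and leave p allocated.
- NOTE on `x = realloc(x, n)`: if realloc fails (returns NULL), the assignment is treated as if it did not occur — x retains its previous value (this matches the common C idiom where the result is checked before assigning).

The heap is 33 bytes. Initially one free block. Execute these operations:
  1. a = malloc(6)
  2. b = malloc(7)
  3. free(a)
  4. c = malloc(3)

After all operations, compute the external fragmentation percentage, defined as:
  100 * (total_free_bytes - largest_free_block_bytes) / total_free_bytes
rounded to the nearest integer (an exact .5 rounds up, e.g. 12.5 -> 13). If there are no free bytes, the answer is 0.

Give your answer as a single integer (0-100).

Op 1: a = malloc(6) -> a = 0; heap: [0-5 ALLOC][6-32 FREE]
Op 2: b = malloc(7) -> b = 6; heap: [0-5 ALLOC][6-12 ALLOC][13-32 FREE]
Op 3: free(a) -> (freed a); heap: [0-5 FREE][6-12 ALLOC][13-32 FREE]
Op 4: c = malloc(3) -> c = 0; heap: [0-2 ALLOC][3-5 FREE][6-12 ALLOC][13-32 FREE]
Free blocks: [3 20] total_free=23 largest=20 -> 100*(23-20)/23 = 300/23 ≈ 13.043 -> rounds to 13

Answer: 13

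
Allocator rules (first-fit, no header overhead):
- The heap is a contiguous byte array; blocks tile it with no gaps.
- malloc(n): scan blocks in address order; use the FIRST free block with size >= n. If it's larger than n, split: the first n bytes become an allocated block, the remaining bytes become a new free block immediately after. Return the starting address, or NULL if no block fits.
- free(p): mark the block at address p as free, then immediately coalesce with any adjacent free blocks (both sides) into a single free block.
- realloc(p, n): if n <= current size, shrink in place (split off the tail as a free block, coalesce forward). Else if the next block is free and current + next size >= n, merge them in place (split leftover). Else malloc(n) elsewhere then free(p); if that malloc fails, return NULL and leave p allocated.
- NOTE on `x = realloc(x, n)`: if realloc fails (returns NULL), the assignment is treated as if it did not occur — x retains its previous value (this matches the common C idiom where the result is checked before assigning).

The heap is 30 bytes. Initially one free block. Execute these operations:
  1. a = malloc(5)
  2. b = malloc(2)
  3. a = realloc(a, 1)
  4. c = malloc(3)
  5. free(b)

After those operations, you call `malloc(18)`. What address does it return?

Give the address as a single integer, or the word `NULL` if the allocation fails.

Answer: 4

Derivation:
Op 1: a = malloc(5) -> a = 0; heap: [0-4 ALLOC][5-29 FREE]
Op 2: b = malloc(2) -> b = 5; heap: [0-4 ALLOC][5-6 ALLOC][7-29 FREE]
Op 3: a = realloc(a, 1) -> a = 0; heap: [0-0 ALLOC][1-4 FREE][5-6 ALLOC][7-29 FREE]
Op 4: c = malloc(3) -> c = 1; heap: [0-0 ALLOC][1-3 ALLOC][4-4 FREE][5-6 ALLOC][7-29 FREE]
Op 5: free(b) -> (freed b); heap: [0-0 ALLOC][1-3 ALLOC][4-29 FREE]
malloc(18): first-fit scan over [0-0 ALLOC][1-3 ALLOC][4-29 FREE] -> 4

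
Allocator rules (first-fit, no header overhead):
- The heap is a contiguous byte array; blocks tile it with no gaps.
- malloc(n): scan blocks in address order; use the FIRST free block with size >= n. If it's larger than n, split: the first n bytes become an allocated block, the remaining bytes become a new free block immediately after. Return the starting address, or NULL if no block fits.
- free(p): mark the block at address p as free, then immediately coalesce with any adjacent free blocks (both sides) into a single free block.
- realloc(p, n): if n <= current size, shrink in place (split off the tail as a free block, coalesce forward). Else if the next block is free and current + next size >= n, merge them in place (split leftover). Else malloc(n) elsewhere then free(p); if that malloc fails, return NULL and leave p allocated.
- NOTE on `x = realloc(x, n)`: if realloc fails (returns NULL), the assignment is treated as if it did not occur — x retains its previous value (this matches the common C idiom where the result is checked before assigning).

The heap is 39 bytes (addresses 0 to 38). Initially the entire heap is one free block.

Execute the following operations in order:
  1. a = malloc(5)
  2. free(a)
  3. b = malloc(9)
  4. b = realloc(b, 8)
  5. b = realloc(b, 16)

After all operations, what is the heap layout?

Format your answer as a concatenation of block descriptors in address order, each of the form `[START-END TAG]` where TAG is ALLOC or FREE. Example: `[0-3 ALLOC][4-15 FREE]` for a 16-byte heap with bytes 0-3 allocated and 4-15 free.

Answer: [0-15 ALLOC][16-38 FREE]

Derivation:
Op 1: a = malloc(5) -> a = 0; heap: [0-4 ALLOC][5-38 FREE]
Op 2: free(a) -> (freed a); heap: [0-38 FREE]
Op 3: b = malloc(9) -> b = 0; heap: [0-8 ALLOC][9-38 FREE]
Op 4: b = realloc(b, 8) -> b = 0; heap: [0-7 ALLOC][8-38 FREE]
Op 5: b = realloc(b, 16) -> b = 0; heap: [0-15 ALLOC][16-38 FREE]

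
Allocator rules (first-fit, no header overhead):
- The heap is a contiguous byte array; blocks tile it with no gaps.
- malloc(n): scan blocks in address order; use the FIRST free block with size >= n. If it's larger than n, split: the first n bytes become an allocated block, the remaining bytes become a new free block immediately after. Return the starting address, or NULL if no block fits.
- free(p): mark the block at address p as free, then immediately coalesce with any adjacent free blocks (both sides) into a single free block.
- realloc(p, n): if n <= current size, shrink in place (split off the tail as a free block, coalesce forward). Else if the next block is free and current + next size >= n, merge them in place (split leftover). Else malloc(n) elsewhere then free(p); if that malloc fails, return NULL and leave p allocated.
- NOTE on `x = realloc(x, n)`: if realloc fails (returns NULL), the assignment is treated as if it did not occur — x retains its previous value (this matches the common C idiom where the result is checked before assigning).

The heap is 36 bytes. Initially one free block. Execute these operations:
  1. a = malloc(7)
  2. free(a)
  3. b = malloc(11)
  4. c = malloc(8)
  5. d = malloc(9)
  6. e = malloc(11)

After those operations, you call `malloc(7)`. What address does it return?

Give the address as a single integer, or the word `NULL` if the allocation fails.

Op 1: a = malloc(7) -> a = 0; heap: [0-6 ALLOC][7-35 FREE]
Op 2: free(a) -> (freed a); heap: [0-35 FREE]
Op 3: b = malloc(11) -> b = 0; heap: [0-10 ALLOC][11-35 FREE]
Op 4: c = malloc(8) -> c = 11; heap: [0-10 ALLOC][11-18 ALLOC][19-35 FREE]
Op 5: d = malloc(9) -> d = 19; heap: [0-10 ALLOC][11-18 ALLOC][19-27 ALLOC][28-35 FREE]
Op 6: e = malloc(11) -> e = NULL; heap: [0-10 ALLOC][11-18 ALLOC][19-27 ALLOC][28-35 FREE]
malloc(7): first-fit scan over [0-10 ALLOC][11-18 ALLOC][19-27 ALLOC][28-35 FREE] -> 28

Answer: 28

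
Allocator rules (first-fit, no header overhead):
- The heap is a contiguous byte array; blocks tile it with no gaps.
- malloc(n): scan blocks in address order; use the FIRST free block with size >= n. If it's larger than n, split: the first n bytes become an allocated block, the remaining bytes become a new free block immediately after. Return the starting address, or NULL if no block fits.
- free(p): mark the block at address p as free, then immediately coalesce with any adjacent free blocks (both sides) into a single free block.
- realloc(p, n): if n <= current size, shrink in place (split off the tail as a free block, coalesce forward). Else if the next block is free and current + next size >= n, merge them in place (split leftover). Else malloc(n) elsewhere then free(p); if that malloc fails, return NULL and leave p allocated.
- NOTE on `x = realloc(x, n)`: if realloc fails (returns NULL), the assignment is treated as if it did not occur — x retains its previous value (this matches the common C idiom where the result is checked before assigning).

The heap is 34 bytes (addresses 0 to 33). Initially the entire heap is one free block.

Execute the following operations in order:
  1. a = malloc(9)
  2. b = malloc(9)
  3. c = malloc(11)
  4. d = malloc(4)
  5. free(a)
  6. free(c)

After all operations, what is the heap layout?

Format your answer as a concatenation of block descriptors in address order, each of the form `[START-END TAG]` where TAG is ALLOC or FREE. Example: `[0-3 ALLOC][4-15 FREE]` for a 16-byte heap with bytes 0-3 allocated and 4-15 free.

Op 1: a = malloc(9) -> a = 0; heap: [0-8 ALLOC][9-33 FREE]
Op 2: b = malloc(9) -> b = 9; heap: [0-8 ALLOC][9-17 ALLOC][18-33 FREE]
Op 3: c = malloc(11) -> c = 18; heap: [0-8 ALLOC][9-17 ALLOC][18-28 ALLOC][29-33 FREE]
Op 4: d = malloc(4) -> d = 29; heap: [0-8 ALLOC][9-17 ALLOC][18-28 ALLOC][29-32 ALLOC][33-33 FREE]
Op 5: free(a) -> (freed a); heap: [0-8 FREE][9-17 ALLOC][18-28 ALLOC][29-32 ALLOC][33-33 FREE]
Op 6: free(c) -> (freed c); heap: [0-8 FREE][9-17 ALLOC][18-28 FREE][29-32 ALLOC][33-33 FREE]

Answer: [0-8 FREE][9-17 ALLOC][18-28 FREE][29-32 ALLOC][33-33 FREE]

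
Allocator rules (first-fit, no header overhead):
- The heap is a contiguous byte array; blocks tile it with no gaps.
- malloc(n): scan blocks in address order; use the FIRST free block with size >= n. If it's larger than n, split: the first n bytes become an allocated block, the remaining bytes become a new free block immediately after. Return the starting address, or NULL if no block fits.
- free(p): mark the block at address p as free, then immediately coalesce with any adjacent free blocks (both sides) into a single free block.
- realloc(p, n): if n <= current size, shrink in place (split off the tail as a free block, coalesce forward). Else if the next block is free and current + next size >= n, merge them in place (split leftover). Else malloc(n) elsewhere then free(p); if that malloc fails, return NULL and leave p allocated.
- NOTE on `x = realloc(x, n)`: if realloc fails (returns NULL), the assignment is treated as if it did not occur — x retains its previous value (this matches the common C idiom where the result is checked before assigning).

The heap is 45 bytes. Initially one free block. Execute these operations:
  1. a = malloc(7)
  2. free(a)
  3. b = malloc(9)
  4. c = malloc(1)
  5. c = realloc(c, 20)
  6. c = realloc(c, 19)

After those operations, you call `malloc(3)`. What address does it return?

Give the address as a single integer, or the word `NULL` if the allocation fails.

Op 1: a = malloc(7) -> a = 0; heap: [0-6 ALLOC][7-44 FREE]
Op 2: free(a) -> (freed a); heap: [0-44 FREE]
Op 3: b = malloc(9) -> b = 0; heap: [0-8 ALLOC][9-44 FREE]
Op 4: c = malloc(1) -> c = 9; heap: [0-8 ALLOC][9-9 ALLOC][10-44 FREE]
Op 5: c = realloc(c, 20) -> c = 9; heap: [0-8 ALLOC][9-28 ALLOC][29-44 FREE]
Op 6: c = realloc(c, 19) -> c = 9; heap: [0-8 ALLOC][9-27 ALLOC][28-44 FREE]
malloc(3): first-fit scan over [0-8 ALLOC][9-27 ALLOC][28-44 FREE] -> 28

Answer: 28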